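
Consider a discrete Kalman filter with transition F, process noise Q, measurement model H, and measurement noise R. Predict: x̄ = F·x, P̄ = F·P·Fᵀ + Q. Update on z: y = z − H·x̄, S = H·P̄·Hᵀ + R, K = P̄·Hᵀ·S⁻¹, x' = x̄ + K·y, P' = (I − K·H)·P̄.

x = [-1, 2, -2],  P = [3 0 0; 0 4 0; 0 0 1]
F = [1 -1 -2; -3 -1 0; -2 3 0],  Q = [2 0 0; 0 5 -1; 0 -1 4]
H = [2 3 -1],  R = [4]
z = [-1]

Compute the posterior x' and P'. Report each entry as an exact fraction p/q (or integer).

x' = [236/207, 100/69, 1583/207]
P' = [4541/414 -1589/138 -5335/414; -1589/138 695/46 2953/138; -5335/414 2953/138 16199/414]

x̄ = F·x = [1, 1, 8]
P̄ = F·P·Fᵀ + Q = [13 -5 -18; -5 36 5; -18 5 52]
y = z − H·x̄ = [2]
S = H·P̄·Hᵀ + R = [414]
K = P̄·Hᵀ·S⁻¹ = [29/414; 31/138; -73/414]
x' = x̄ + K·y = [236/207, 100/69, 1583/207]
P' = (I − K·H)·P̄ = [4541/414 -1589/138 -5335/414; -1589/138 695/46 2953/138; -5335/414 2953/138 16199/414]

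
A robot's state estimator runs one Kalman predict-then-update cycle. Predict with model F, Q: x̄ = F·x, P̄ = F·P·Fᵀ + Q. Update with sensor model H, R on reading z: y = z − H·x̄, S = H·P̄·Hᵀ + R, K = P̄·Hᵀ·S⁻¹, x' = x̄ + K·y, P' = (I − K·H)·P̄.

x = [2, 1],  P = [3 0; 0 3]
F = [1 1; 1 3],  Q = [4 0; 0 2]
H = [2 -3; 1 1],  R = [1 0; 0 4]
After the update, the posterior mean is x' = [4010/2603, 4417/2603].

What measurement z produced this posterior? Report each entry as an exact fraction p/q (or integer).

z = [-2, 3]

x̄ = F·x = [3, 5]
P̄ = F·P·Fᵀ + Q = [10 12; 12 32]
S = H·P̄·Hᵀ + R = [185 -88; -88 70]
K = P̄·Hᵀ·S⁻¹ = [408/2603 1331/2603; -584/2603 902/2603]
x' − x̄ = [-3799/2603, -8598/2603] = K·y
y = (KᵀK)⁻¹·Kᵀ·(x' − x̄) = [7, -5]
z = y + H·x̄ = [7, -5] + [-9, 8] = [-2, 3]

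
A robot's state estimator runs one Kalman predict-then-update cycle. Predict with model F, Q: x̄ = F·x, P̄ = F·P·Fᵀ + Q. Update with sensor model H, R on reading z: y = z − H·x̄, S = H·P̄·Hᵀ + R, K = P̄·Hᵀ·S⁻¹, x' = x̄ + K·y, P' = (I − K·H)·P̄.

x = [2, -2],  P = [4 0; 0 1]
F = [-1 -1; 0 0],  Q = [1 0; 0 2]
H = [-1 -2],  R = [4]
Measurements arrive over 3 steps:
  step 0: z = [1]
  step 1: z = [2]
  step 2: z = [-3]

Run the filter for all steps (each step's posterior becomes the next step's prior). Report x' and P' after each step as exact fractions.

step 0: x̄ = F·x = [0, 0]
step 0: P̄ = F·P·Fᵀ + Q = [6 0; 0 2]
step 0: y = z − H·x̄ = [1]
step 0: S = H·P̄·Hᵀ + R = [18]
step 0: K = P̄·Hᵀ·S⁻¹ = [-1/3; -2/9]
step 0: x' = x̄ + K·y = [-1/3, -2/9]
step 0: P' = (I − K·H)·P̄ = [4 -4/3; -4/3 10/9]
step 1: x̄ = F·x = [5/9, 0]
step 1: P̄ = F·P·Fᵀ + Q = [31/9 0; 0 2]
step 1: y = z − H·x̄ = [23/9]
step 1: S = H·P̄·Hᵀ + R = [139/9]
step 1: K = P̄·Hᵀ·S⁻¹ = [-31/139; -36/139]
step 1: x' = x̄ + K·y = [-2/139, -92/139]
step 1: P' = (I − K·H)·P̄ = [372/139 -124/139; -124/139 134/139]
step 2: x̄ = F·x = [94/139, 0]
step 2: P̄ = F·P·Fᵀ + Q = [397/139 0; 0 2]
step 2: y = z − H·x̄ = [-323/139]
step 2: S = H·P̄·Hᵀ + R = [2065/139]
step 2: K = P̄·Hᵀ·S⁻¹ = [-397/2065; -556/2065]
step 2: x' = x̄ + K·y = [2319/2065, 1292/2065]
step 2: P' = (I − K·H)·P̄ = [4764/2065 -1588/2065; -1588/2065 1906/2065]

step 0: x' = [-1/3, -2/9], P' = [4 -4/3; -4/3 10/9]
step 1: x' = [-2/139, -92/139], P' = [372/139 -124/139; -124/139 134/139]
step 2: x' = [2319/2065, 1292/2065], P' = [4764/2065 -1588/2065; -1588/2065 1906/2065]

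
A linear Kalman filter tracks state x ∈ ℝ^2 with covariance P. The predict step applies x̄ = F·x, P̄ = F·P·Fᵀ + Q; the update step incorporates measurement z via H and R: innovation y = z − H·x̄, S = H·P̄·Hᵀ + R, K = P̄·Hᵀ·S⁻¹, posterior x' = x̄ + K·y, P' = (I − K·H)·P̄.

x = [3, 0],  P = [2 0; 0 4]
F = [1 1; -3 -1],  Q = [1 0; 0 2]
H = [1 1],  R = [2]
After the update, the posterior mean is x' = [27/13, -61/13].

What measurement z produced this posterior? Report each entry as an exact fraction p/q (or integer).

x̄ = F·x = [3, -9]
P̄ = F·P·Fᵀ + Q = [7 -10; -10 24]
S = H·P̄·Hᵀ + R = [13]
K = P̄·Hᵀ·S⁻¹ = [-3/13; 14/13]
x' − x̄ = [-12/13, 56/13] = K·y
y = (KᵀK)⁻¹·Kᵀ·(x' − x̄) = [4]
z = y + H·x̄ = [4] + [-6] = [-2]

z = [-2]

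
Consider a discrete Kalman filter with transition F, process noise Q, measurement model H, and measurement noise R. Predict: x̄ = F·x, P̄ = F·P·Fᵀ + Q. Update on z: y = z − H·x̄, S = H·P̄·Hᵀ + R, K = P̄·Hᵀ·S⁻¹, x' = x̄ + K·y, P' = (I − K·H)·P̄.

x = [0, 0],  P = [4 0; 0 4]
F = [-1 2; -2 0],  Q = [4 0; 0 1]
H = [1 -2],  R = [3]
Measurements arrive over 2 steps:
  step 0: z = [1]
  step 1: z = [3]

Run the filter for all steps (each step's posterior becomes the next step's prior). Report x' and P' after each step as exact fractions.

step 0: x̄ = F·x = [0, 0]
step 0: P̄ = F·P·Fᵀ + Q = [24 8; 8 17]
step 0: y = z − H·x̄ = [1]
step 0: S = H·P̄·Hᵀ + R = [63]
step 0: K = P̄·Hᵀ·S⁻¹ = [8/63; -26/63]
step 0: x' = x̄ + K·y = [8/63, -26/63]
step 0: P' = (I − K·H)·P̄ = [1448/63 712/63; 712/63 395/63]
step 1: x̄ = F·x = [-20/21, -16/63]
step 1: P̄ = F·P·Fᵀ + Q = [48/7 16/21; 16/21 5855/63]
step 1: y = z − H·x̄ = [31/9]
step 1: S = H·P̄·Hᵀ + R = [3407/9]
step 1: K = P̄·Hᵀ·S⁻¹ = [48/3407; -1666/3407]
step 1: x' = x̄ + K·y = [-21556/23849, -46226/23849]
step 1: P' = (I − K·H)·P̄ = [161744/23849 80368/23849; 80368/23849 57677/23849]

step 0: x' = [8/63, -26/63], P' = [1448/63 712/63; 712/63 395/63]
step 1: x' = [-21556/23849, -46226/23849], P' = [161744/23849 80368/23849; 80368/23849 57677/23849]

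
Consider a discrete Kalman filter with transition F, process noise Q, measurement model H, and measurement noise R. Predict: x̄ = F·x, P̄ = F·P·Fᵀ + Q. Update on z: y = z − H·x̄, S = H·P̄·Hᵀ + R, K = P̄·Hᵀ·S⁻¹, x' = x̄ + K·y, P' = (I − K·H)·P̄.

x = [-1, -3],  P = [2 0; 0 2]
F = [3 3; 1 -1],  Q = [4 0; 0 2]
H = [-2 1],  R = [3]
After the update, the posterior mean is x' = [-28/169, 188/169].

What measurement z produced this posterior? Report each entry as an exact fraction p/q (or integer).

z = [1]

x̄ = F·x = [-12, 2]
P̄ = F·P·Fᵀ + Q = [40 0; 0 6]
S = H·P̄·Hᵀ + R = [169]
K = P̄·Hᵀ·S⁻¹ = [-80/169; 6/169]
x' − x̄ = [2000/169, -150/169] = K·y
y = (KᵀK)⁻¹·Kᵀ·(x' − x̄) = [-25]
z = y + H·x̄ = [-25] + [26] = [1]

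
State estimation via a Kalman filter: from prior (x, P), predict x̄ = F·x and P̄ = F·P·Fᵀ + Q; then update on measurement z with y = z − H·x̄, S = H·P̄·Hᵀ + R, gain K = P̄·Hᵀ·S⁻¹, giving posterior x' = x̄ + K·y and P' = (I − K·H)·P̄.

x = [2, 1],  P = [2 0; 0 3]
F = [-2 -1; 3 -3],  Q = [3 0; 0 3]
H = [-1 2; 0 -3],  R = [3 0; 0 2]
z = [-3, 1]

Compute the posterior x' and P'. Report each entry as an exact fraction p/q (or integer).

x̄ = F·x = [-5, 3]
P̄ = F·P·Fᵀ + Q = [14 -3; -3 48]
y = z − H·x̄ = [-14, 10]
S = H·P̄·Hᵀ + R = [221 -297; -297 434]
K = P̄·Hᵀ·S⁻¹ = [-6007/7705 -3951/7705; 198/7705 -2421/7705]
x' = x̄ + K·y = [6063/7705, -3867/7705]
P' = (I − K·H)·P̄ = [23289/7705 2634/7705; 2634/7705 1614/7705]

x' = [6063/7705, -3867/7705]
P' = [23289/7705 2634/7705; 2634/7705 1614/7705]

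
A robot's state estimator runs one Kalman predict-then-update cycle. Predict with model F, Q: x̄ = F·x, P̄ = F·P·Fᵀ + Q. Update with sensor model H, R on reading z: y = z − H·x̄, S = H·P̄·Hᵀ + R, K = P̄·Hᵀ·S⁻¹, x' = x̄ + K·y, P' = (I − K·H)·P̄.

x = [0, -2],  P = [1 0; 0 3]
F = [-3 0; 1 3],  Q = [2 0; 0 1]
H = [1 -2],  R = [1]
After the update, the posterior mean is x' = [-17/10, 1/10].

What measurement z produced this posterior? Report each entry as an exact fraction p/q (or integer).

x̄ = F·x = [0, -6]
P̄ = F·P·Fᵀ + Q = [11 -3; -3 29]
S = H·P̄·Hᵀ + R = [140]
K = P̄·Hᵀ·S⁻¹ = [17/140; -61/140]
x' − x̄ = [-17/10, 61/10] = K·y
y = (KᵀK)⁻¹·Kᵀ·(x' − x̄) = [-14]
z = y + H·x̄ = [-14] + [12] = [-2]

z = [-2]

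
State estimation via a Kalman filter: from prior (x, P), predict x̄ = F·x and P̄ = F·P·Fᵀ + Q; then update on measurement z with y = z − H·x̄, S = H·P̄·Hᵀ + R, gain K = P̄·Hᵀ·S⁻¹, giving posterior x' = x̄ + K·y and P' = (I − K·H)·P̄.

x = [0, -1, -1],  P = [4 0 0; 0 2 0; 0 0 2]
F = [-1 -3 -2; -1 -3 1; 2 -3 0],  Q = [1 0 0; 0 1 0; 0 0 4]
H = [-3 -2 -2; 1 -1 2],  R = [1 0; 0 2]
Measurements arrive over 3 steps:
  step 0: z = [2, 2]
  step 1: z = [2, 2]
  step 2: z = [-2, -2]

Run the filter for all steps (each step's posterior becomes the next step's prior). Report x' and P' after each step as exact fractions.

step 0: x̄ = F·x = [5, 2, 3]
step 0: P̄ = F·P·Fᵀ + Q = [31 18 10; 18 25 10; 10 10 38]
step 0: y = z − H·x̄ = [27, -7]
step 0: S = H·P̄·Hᵀ + R = [948 -277; -277 174]
step 0: K = P̄·Hᵀ·S⁻¹ = [-16785/88223 -9989/88223; -17975/88223 -22024/88223; -872/88223 37146/88223]
step 0: x' = x̄ + K·y = [57843/88223, -154711/88223, -18897/88223]
step 0: P' = (I − K·H)·P̄ = [563585/88223 -363469/88223 -473516/88223; -363469/88223 262987/88223 291204/88223; -473516/88223 291204/88223 419506/88223]
step 1: x̄ = F·x = [444084/88223, 387393/88223, 579819/88223]
step 1: P̄ = F·P·Fᵀ + Q = [4116285/88223 310738/88223 5971408/88223; 310738/88223 457191/88223 509476/88223; 5971408/88223 509476/88223 9335743/88223]
step 1: y = z − H·x̄ = [3443122/88223, -1039883/88223]
step 1: S = H·P̄·Hᵀ + R = [155768084/88223 -97256923/88223; -97256923/88223 63319146/88223]
step 1: K = P̄·Hᵀ·S⁻¹ = [-519613531/4581492145 341365757/4581492145; -1094810697/4581492145 -1618476856/4581492145; -384855506/4581492145 1155056682/4581492145]
step 1: x' = x̄ + K·y = [-1241239471/4581492145, -3533117687/4581492145, 1475895479/4581492145]
step 1: P' = (I − K·H)·P̄ = [6093277899/4581492145 -4116557927/4581492145 -4763552156/4581492145; -4116557927/4581492145 4188293421/4581492145 2533948818/4581492145; -4763552156/4581492145 2533948818/4581492145 4803807169/4581492145]
step 2: x̄ = F·x = [8888801574/4581492145, 13316488011/4581492145, 8116874119/4581492145]
step 2: P̄ = F·P·Fᵀ + Q = [54238469139/4581492145 12319251086/4581492145 72115660304/4581492145; 12319251086/4581492145 22797281844/4581492145 20728808006/4581492145; 72115660304/4581492145 20728808006/4581492145 129792416089/4581492145]
step 2: y = z − H·x̄ = [60370144692/4581492145, -20969046091/4581492145]
step 2: S = H·P̄·Hᵀ + R = [2282135906856/4581492145 -1242354155443/4581492145; -1242354155443/4581492145 786277306649/4581492145]
step 2: K = P̄·Hᵀ·S⁻¹ = [-6428701730414/54774256674671 2810119352521/54774256674671; -12881955865436/54774256674671 -18195956470186/54774256674671; -4468981222954/54774256674671 14601954519126/54774256674671]
step 2: x' = x̄ + K·y = [8698110094319/54774256674671, 72742030795411/54774256674671, -28677633800833/54774256674671]
step 2: P' = (I − K·H)·P̄ = [68995874255754/54774256674671 -45727761828712/54774256674671 -54551698689712/54774256674671; -45727761828712/54774256674671 46909797487744/54774256674671 28122823188042/54774256674671; -54551698689712/54774256674671 28122823188042/54774256674671 55939215458003/54774256674671]

step 0: x' = [57843/88223, -154711/88223, -18897/88223], P' = [563585/88223 -363469/88223 -473516/88223; -363469/88223 262987/88223 291204/88223; -473516/88223 291204/88223 419506/88223]
step 1: x' = [-1241239471/4581492145, -3533117687/4581492145, 1475895479/4581492145], P' = [6093277899/4581492145 -4116557927/4581492145 -4763552156/4581492145; -4116557927/4581492145 4188293421/4581492145 2533948818/4581492145; -4763552156/4581492145 2533948818/4581492145 4803807169/4581492145]
step 2: x' = [8698110094319/54774256674671, 72742030795411/54774256674671, -28677633800833/54774256674671], P' = [68995874255754/54774256674671 -45727761828712/54774256674671 -54551698689712/54774256674671; -45727761828712/54774256674671 46909797487744/54774256674671 28122823188042/54774256674671; -54551698689712/54774256674671 28122823188042/54774256674671 55939215458003/54774256674671]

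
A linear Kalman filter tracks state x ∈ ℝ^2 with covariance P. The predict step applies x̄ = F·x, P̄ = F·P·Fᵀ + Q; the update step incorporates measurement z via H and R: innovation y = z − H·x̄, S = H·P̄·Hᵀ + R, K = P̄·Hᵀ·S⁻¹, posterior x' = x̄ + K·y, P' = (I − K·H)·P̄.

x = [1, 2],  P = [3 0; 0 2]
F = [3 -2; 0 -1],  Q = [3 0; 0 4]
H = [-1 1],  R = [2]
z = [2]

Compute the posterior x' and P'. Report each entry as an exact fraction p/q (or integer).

x' = [-70/19, -35/19]
P' = [144/19 110/19; 110/19 112/19]

x̄ = F·x = [-1, -2]
P̄ = F·P·Fᵀ + Q = [38 4; 4 6]
y = z − H·x̄ = [3]
S = H·P̄·Hᵀ + R = [38]
K = P̄·Hᵀ·S⁻¹ = [-17/19; 1/19]
x' = x̄ + K·y = [-70/19, -35/19]
P' = (I − K·H)·P̄ = [144/19 110/19; 110/19 112/19]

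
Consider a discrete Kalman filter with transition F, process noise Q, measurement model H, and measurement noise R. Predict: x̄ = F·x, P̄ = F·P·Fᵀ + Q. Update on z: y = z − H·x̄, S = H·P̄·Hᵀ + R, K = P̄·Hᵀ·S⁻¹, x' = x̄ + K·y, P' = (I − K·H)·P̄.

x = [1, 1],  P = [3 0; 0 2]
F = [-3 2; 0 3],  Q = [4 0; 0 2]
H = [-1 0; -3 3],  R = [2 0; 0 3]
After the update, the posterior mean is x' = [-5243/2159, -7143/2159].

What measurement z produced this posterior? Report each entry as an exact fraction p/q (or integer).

z = [3, -3]

x̄ = F·x = [-1, 3]
P̄ = F·P·Fᵀ + Q = [39 12; 12 20]
S = H·P̄·Hᵀ + R = [41 81; 81 318]
K = P̄·Hᵀ·S⁻¹ = [-1947/2159 -54/2159; -1920/2159 652/2159]
x' − x̄ = [-3084/2159, -13620/2159] = K·y
y = (KᵀK)⁻¹·Kᵀ·(x' − x̄) = [2, -15]
z = y + H·x̄ = [2, -15] + [1, 12] = [3, -3]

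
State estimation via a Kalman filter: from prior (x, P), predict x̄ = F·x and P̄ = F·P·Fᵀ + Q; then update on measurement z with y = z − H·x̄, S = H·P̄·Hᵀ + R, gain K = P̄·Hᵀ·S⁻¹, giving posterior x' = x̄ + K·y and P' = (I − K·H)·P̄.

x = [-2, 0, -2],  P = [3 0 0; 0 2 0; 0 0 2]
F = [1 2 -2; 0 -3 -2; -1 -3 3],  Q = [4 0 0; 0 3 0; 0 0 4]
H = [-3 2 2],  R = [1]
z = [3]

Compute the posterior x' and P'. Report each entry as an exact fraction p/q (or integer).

x' = [653/916, 2201/458, -2053/916]
P' = [3907/916 3539/458 -1283/916; 3539/458 4960/229 -4591/458; -1283/916 -4591/458 7347/916]

x̄ = F·x = [2, 4, -4]
P̄ = F·P·Fᵀ + Q = [23 -4 -27; -4 29 6; -27 6 43]
y = z − H·x̄ = [9]
S = H·P̄·Hᵀ + R = [916]
K = P̄·Hᵀ·S⁻¹ = [-131/916; 41/458; 179/916]
x' = x̄ + K·y = [653/916, 2201/458, -2053/916]
P' = (I − K·H)·P̄ = [3907/916 3539/458 -1283/916; 3539/458 4960/229 -4591/458; -1283/916 -4591/458 7347/916]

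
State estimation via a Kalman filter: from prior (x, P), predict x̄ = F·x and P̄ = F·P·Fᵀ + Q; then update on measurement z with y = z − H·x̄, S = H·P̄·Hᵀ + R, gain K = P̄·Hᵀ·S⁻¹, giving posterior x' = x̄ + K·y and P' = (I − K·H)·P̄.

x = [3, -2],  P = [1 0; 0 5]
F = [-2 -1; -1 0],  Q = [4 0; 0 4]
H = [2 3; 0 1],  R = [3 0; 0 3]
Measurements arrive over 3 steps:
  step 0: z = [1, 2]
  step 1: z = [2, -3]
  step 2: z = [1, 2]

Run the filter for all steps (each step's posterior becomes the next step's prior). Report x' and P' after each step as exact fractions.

step 0: x' = [-400/631, 428/631], P' = [1947/631 -1080/631; -1080/631 777/631]
step 1: x' = [867172/463993, -331101/463993], P' = [1123311/463993 -612108/463993; -612108/463993 465195/463993]
step 2: x' = [-305438647/293892187, 293497559/293892187], P' = [707570121/293892187 -386255160/293892187; -386255160/293892187 294124071/293892187]

step 0: x̄ = F·x = [-4, -3]
step 0: P̄ = F·P·Fᵀ + Q = [13 2; 2 5]
step 0: y = z − H·x̄ = [18, 5]
step 0: S = H·P̄·Hᵀ + R = [124 19; 19 8]
step 0: K = P̄·Hᵀ·S⁻¹ = [218/631 -360/631; 57/631 259/631]
step 0: x' = x̄ + K·y = [-400/631, 428/631]
step 0: P' = (I − K·H)·P̄ = [1947/631 -1080/631; -1080/631 777/631]
step 1: x̄ = F·x = [372/631, 400/631]
step 1: P̄ = F·P·Fᵀ + Q = [6769/631 2814/631; 2814/631 4471/631]
step 1: y = z − H·x̄ = [-682/631, -2293/631]
step 1: S = H·P̄·Hᵀ + R = [102976/631 19041/631; 19041/631 6364/631]
step 1: K = P̄·Hᵀ·S⁻¹ = [136766/463993 -204036/463993; 57123/463993 155065/463993]
step 1: x' = x̄ + K·y = [867172/463993, -331101/463993]
step 1: P' = (I − K·H)·P̄ = [1123311/463993 -612108/463993; -612108/463993 465195/463993]
step 2: x̄ = F·x = [-1403243/463993, -867172/463993]
step 2: P̄ = F·P·Fᵀ + Q = [4365979/463993 1634514/463993; 1634514/463993 2979283/463993]
step 2: y = z − H·x̄ = [5871995/463993, 1795158/463993]
step 2: S = H·P̄·Hᵀ + R = [65283610/463993 12206877/463993; 12206877/463993 4371262/463993]
step 2: K = P̄·Hᵀ·S⁻¹ = [85458254/293892187 -128751720/293892187; 36620631/293892187 98041357/293892187]
step 2: x' = x̄ + K·y = [-305438647/293892187, 293497559/293892187]
step 2: P' = (I − K·H)·P̄ = [707570121/293892187 -386255160/293892187; -386255160/293892187 294124071/293892187]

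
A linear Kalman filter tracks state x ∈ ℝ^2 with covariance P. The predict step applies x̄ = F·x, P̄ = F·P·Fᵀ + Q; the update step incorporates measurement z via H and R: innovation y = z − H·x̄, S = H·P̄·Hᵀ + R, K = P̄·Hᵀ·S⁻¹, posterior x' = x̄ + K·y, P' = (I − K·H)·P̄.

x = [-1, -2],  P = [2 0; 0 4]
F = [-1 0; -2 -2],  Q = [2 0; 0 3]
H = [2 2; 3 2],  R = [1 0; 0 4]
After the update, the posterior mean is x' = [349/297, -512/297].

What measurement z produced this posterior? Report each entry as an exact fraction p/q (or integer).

z = [-2, 3]

x̄ = F·x = [1, 6]
P̄ = F·P·Fᵀ + Q = [4 4; 4 27]
S = H·P̄·Hᵀ + R = [157 172; 172 196]
K = P̄·Hᵀ·S⁻¹ = [-76/297 97/297; 200/297 -151/594]
x' − x̄ = [52/297, -2294/297] = K·y
y = (KᵀK)⁻¹·Kᵀ·(x' − x̄) = [-16, -12]
z = y + H·x̄ = [-16, -12] + [14, 15] = [-2, 3]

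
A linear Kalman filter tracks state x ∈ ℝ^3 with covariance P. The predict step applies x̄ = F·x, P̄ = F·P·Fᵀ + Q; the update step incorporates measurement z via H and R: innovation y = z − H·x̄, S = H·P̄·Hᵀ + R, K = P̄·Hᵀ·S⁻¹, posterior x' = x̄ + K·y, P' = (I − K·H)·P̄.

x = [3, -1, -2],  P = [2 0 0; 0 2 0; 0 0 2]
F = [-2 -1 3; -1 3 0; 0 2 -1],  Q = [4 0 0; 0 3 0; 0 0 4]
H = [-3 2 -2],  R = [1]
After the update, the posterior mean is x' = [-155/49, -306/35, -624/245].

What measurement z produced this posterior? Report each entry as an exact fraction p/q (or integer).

z = [-3]

x̄ = F·x = [-11, -6, 0]
P̄ = F·P·Fᵀ + Q = [32 -2 -10; -2 23 12; -10 12 14]
S = H·P̄·Hᵀ + R = [245]
K = P̄·Hᵀ·S⁻¹ = [-16/49; 4/35; 26/245]
x' − x̄ = [384/49, -96/35, -624/245] = K·y
y = (KᵀK)⁻¹·Kᵀ·(x' − x̄) = [-24]
z = y + H·x̄ = [-24] + [21] = [-3]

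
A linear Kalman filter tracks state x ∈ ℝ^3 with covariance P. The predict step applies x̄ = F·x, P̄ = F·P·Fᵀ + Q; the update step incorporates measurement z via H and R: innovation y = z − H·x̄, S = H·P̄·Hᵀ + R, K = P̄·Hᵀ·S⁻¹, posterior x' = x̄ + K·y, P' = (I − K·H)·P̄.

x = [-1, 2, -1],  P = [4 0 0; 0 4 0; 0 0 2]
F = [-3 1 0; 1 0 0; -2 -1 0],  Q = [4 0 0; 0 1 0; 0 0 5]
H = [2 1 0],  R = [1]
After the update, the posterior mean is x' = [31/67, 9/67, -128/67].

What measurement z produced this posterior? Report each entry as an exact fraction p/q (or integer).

z = [1]

x̄ = F·x = [5, -1, 0]
P̄ = F·P·Fᵀ + Q = [44 -12 20; -12 5 -8; 20 -8 25]
S = H·P̄·Hᵀ + R = [134]
K = P̄·Hᵀ·S⁻¹ = [38/67; -19/134; 16/67]
x' − x̄ = [-304/67, 76/67, -128/67] = K·y
y = (KᵀK)⁻¹·Kᵀ·(x' − x̄) = [-8]
z = y + H·x̄ = [-8] + [9] = [1]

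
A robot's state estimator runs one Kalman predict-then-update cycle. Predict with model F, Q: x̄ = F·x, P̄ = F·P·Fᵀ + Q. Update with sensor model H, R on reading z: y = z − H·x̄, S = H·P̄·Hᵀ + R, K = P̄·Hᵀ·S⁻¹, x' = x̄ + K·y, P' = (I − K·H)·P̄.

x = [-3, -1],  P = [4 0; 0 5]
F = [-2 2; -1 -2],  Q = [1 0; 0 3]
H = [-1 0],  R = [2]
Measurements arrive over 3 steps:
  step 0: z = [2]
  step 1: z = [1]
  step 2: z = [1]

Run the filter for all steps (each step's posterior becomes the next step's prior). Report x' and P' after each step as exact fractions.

step 0: x̄ = F·x = [4, 5]
step 0: P̄ = F·P·Fᵀ + Q = [37 -12; -12 27]
step 0: y = z − H·x̄ = [6]
step 0: S = H·P̄·Hᵀ + R = [39]
step 0: K = P̄·Hᵀ·S⁻¹ = [-37/39; 4/13]
step 0: x' = x̄ + K·y = [-22/13, 89/13]
step 0: P' = (I − K·H)·P̄ = [74/39 -8/13; -8/13 303/13]
step 1: x̄ = F·x = [222/13, -12]
step 1: P̄ = F·P·Fᵀ + Q = [4163/39 -272/3; -272/3 287/3]
step 1: y = z − H·x̄ = [235/13]
step 1: S = H·P̄·Hᵀ + R = [4241/39]
step 1: K = P̄·Hᵀ·S⁻¹ = [-4163/4241; 3536/4241]
step 1: x' = x̄ + K·y = [-2831/4241, 13028/4241]
step 1: P' = (I − K·H)·P̄ = [8326/4241 -7072/4241; -7072/4241 85125/4241]
step 2: x̄ = F·x = [31718/4241, -23225/4241]
step 2: P̄ = F·P·Fᵀ + Q = [434621/4241 -337992/4241; -337992/4241 333261/4241]
step 2: y = z − H·x̄ = [35959/4241]
step 2: S = H·P̄·Hᵀ + R = [443103/4241]
step 2: K = P̄·Hᵀ·S⁻¹ = [-434621/443103; 112664/147701]
step 2: x' = x̄ + K·y = [-371185/443103, 146411/147701]
step 2: P' = (I − K·H)·P̄ = [869242/443103 -225328/147701; -225328/147701 2627553/147701]

step 0: x' = [-22/13, 89/13], P' = [74/39 -8/13; -8/13 303/13]
step 1: x' = [-2831/4241, 13028/4241], P' = [8326/4241 -7072/4241; -7072/4241 85125/4241]
step 2: x' = [-371185/443103, 146411/147701], P' = [869242/443103 -225328/147701; -225328/147701 2627553/147701]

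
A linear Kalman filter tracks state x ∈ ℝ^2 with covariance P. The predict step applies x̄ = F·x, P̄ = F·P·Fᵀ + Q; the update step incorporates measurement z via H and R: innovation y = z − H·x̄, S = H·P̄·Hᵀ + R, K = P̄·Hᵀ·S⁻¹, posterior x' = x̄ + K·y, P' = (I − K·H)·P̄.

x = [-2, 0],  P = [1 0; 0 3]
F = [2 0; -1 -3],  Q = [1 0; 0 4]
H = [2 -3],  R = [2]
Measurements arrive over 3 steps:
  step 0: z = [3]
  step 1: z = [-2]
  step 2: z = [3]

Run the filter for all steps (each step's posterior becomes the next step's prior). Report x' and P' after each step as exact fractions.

step 0: x' = [-532/167, -516/167], P' = [707/167 466/167; 466/167 344/167]
step 1: x' = [78736/128237, 143338/128237], P' = [223745/128237 136750/128237; 136750/128237 111314/128237]
step 2: x' = [-2020004/6085199, -7570581/6085199], P' = [10425035/6085199 6392842/6085199; 6392842/6085199 36641954/42596393]

step 0: x̄ = F·x = [-4, 2]
step 0: P̄ = F·P·Fᵀ + Q = [5 -2; -2 32]
step 0: y = z − H·x̄ = [17]
step 0: S = H·P̄·Hᵀ + R = [334]
step 0: K = P̄·Hᵀ·S⁻¹ = [8/167; -50/167]
step 0: x' = x̄ + K·y = [-532/167, -516/167]
step 0: P' = (I − K·H)·P̄ = [707/167 466/167; 466/167 344/167]
step 1: x̄ = F·x = [-1064/167, 2080/167]
step 1: P̄ = F·P·Fᵀ + Q = [2995/167 -4210/167; -4210/167 7267/167]
step 1: y = z − H·x̄ = [8034/167]
step 1: S = H·P̄·Hᵀ + R = [128237/167]
step 1: K = P̄·Hᵀ·S⁻¹ = [18620/128237; -30221/128237]
step 1: x' = x̄ + K·y = [78736/128237, 143338/128237]
step 1: P' = (I − K·H)·P̄ = [223745/128237 136750/128237; 136750/128237 111314/128237]
step 2: x̄ = F·x = [157472/128237, -508750/128237]
step 2: P̄ = F·P·Fᵀ + Q = [1023217/128237 -1267990/128237; -1267990/128237 2559019/128237]
step 2: y = z − H·x̄ = [-1456483/128237]
step 2: S = H·P̄·Hᵀ + R = [42596393/128237]
step 2: K = P̄·Hᵀ·S⁻¹ = [835772/6085199; -10213037/42596393]
step 2: x' = x̄ + K·y = [-2020004/6085199, -7570581/6085199]
step 2: P' = (I − K·H)·P̄ = [10425035/6085199 6392842/6085199; 6392842/6085199 36641954/42596393]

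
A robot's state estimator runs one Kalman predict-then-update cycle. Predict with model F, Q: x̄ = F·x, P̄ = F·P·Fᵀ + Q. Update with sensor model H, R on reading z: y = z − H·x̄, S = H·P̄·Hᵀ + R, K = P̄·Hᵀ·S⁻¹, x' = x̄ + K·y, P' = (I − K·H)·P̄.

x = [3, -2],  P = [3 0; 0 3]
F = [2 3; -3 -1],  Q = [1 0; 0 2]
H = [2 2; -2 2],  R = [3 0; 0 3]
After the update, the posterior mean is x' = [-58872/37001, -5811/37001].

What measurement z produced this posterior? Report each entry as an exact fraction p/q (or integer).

z = [-3, 3]

x̄ = F·x = [0, -7]
P̄ = F·P·Fᵀ + Q = [40 -27; -27 32]
S = H·P̄·Hᵀ + R = [75 -32; -32 507]
K = P̄·Hᵀ·S⁻¹ = [8894/37001 -9218/37001; 8846/37001 9170/37001]
x' − x̄ = [-58872/37001, 253196/37001] = K·y
y = (KᵀK)⁻¹·Kᵀ·(x' − x̄) = [11, 17]
z = y + H·x̄ = [11, 17] + [-14, -14] = [-3, 3]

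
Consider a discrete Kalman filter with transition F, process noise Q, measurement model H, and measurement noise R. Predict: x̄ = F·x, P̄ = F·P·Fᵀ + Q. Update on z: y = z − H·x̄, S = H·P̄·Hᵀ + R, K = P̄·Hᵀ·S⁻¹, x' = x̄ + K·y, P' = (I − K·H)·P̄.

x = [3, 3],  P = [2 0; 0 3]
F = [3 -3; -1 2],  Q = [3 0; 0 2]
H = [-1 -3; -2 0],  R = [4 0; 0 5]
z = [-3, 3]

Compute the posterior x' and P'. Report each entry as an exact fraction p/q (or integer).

x' = [-540/397, 3327/1985]
P' = [480/397 -168/397; -168/397 1088/1985]

x̄ = F·x = [0, 3]
P̄ = F·P·Fᵀ + Q = [48 -24; -24 16]
y = z − H·x̄ = [6, 3]
S = H·P̄·Hᵀ + R = [52 -48; -48 197]
K = P̄·Hᵀ·S⁻¹ = [6/397 -192/397; -606/1985 336/1985]
x' = x̄ + K·y = [-540/397, 3327/1985]
P' = (I − K·H)·P̄ = [480/397 -168/397; -168/397 1088/1985]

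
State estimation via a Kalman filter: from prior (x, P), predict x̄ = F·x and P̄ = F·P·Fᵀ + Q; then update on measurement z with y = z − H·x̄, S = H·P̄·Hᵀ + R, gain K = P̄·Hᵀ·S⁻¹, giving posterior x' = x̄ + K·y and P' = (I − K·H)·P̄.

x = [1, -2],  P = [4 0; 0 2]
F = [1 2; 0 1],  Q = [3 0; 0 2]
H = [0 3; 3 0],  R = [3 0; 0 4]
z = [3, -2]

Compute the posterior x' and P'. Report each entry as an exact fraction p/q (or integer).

x' = [-894/1375, 1042/1375]
P' = [588/1375 16/1375; 16/1375 412/1375]

x̄ = F·x = [-3, -2]
P̄ = F·P·Fᵀ + Q = [15 4; 4 4]
y = z − H·x̄ = [9, 7]
S = H·P̄·Hᵀ + R = [39 36; 36 139]
K = P̄·Hᵀ·S⁻¹ = [16/1375 441/1375; 412/1375 12/1375]
x' = x̄ + K·y = [-894/1375, 1042/1375]
P' = (I − K·H)·P̄ = [588/1375 16/1375; 16/1375 412/1375]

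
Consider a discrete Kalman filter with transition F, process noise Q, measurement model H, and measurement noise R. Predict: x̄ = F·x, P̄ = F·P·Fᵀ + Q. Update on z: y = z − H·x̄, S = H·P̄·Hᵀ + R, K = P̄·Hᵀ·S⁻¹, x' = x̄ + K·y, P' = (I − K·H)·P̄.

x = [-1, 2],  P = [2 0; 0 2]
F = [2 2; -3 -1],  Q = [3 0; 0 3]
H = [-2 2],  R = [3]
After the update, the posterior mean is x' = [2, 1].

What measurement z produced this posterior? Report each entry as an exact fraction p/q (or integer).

z = [-2]

x̄ = F·x = [2, 1]
P̄ = F·P·Fᵀ + Q = [19 -16; -16 23]
S = H·P̄·Hᵀ + R = [299]
K = P̄·Hᵀ·S⁻¹ = [-70/299; 6/23]
x' − x̄ = [0, 0] = K·y
y = (KᵀK)⁻¹·Kᵀ·(x' − x̄) = [0]
z = y + H·x̄ = [0] + [-2] = [-2]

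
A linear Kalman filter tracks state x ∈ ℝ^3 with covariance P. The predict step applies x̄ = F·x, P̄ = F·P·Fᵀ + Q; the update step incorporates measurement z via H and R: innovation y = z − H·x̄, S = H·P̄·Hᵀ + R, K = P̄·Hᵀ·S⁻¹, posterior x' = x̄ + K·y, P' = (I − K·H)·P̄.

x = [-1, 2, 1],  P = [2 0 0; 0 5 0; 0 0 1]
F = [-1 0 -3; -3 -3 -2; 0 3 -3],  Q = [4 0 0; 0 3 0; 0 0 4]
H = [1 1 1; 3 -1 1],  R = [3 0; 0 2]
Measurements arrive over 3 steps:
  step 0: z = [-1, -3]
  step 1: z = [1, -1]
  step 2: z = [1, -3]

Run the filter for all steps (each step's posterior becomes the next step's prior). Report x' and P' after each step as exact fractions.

step 0: x' = [-37180/27101, -13068/27101, 18827/27101], P' = [72507/27101 82926/27101 -132051/27101; 82926/27101 126101/27101 -146735/27101; -132051/27101 -146735/27101 271490/27101]
step 1: x' = [428402843/1899865041, 2605958429/1899865041, -717373903/1899865041], P' = [4111941115/1899865041 4680887023/1899865041 -7366950554/1899865041; 4680887023/1899865041 7435011166/1899865041 -8133074345/1899865041; -7366950554/1899865041 -8133074345/1899865041 15336271165/1899865041]
step 2: x' = [-56201413497464/104980041736437, 123106938148291/104980041736437, -7912425173438/104980041736437], P' = [225290151367088/104980041736437 256023922421735/104980041736437 -403527588265153/104980041736437; 256023922421735/104980041736437 407234227044545/104980041736437 -444588882577942/104980041736437; -403527588265153/104980041736437 -444588882577942/104980041736437 840836090339909/104980041736437]

step 0: x̄ = F·x = [-2, -5, 3]
step 0: P̄ = F·P·Fᵀ + Q = [15 12 9; 12 70 -39; 9 -39 58]
step 0: y = z − H·x̄ = [3, -5]
step 0: S = H·P̄·Hᵀ + R = [110 93; 93 325]
step 0: K = P̄·Hᵀ·S⁻¹ = [7794/27101 1272/27101; 20764/27101 -12029/27101; -2432/27101 11036/27101]
step 0: x' = x̄ + K·y = [-37180/27101, -13068/27101, 18827/27101]
step 0: P' = (I − K·H)·P̄ = [72507/27101 82926/27101 -132051/27101; 82926/27101 126101/27101 -146735/27101; -132051/27101 -146735/27101 271490/27101]
step 1: x̄ = F·x = [-19301/27101, 113090/27101, -95685/27101]
step 1: P̄ = F·P·Fᵀ + Q = [1832015/27101 -677937/27101 3119094/27101; -677937/27101 1101971/27101 -1880967/27101; 3119094/27101 -1880967/27101 6327953/27101]
step 1: y = z − H·x̄ = [28997/27101, 239577/27101]
step 1: S = H·P̄·Hᵀ + R = [10463622/27101 21842529/27101; 21842529/27101 50516381/27101]
step 1: K = P̄·Hᵀ·S⁻¹ = [475292528/1899865041 47997628/633288347; 1327607948/1899865041 -254237407/633288347; -54584578/1899865041 228082308/633288347]
step 1: x' = x̄ + K·y = [428402843/1899865041, 2605958429/1899865041, -717373903/1899865041]
step 1: P' = (I − K·H)·P̄ = [4111941115/1899865041 4680887023/1899865041 -7366950554/1899865041; 4680887023/1899865041 7435011166/1899865041 -8133074345/1899865041; -7366950554/1899865041 -8133074345/1899865041 15336271165/1899865041]
step 2: x̄ = F·x = [1723718866/1899865041, -7668336010/1899865041, 3323332332/633288347]
step 2: P̄ = F·P·Fᵀ + Q = [105536138440/1899865041 -35838013795/1899865041 58360198953/633288347; -35838013795/1899865041 69222917938/1899865041 -35909078244/633288347; 58360198953/633288347 -35909078244/633288347 119645446451/633288347]
step 2: y = z − H·x̄ = [-708504937/633288347, -28509084727/1899865041]
step 2: S = H·P̄·Hᵀ + R = [200808562506/633288347 411656065527/633288347; 411656065527/633288347 2862750366721/1899865041]
step 2: K = P̄·Hᵀ·S⁻¹ = [3704118358270/14997148819491 2719823902396/34993347245479; 10412822232778/14997148819491 -13958557059547/34993347245479; -346684785866/14997148819491 12473701353732/34993347245479]
step 2: x' = x̄ + K·y = [-56201413497464/104980041736437, 123106938148291/104980041736437, -7912425173438/104980041736437]
step 2: P' = (I − K·H)·P̄ = [225290151367088/104980041736437 256023922421735/104980041736437 -403527588265153/104980041736437; 256023922421735/104980041736437 407234227044545/104980041736437 -444588882577942/104980041736437; -403527588265153/104980041736437 -444588882577942/104980041736437 840836090339909/104980041736437]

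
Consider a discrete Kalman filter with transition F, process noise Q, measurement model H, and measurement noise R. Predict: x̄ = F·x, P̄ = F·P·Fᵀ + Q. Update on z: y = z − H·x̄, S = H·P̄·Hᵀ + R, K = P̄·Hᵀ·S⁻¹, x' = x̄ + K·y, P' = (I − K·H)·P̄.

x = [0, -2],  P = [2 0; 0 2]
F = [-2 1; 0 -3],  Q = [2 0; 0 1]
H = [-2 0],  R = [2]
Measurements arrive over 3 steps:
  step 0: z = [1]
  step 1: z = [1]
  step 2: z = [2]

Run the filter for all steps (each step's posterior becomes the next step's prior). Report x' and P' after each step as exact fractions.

step 0: x̄ = F·x = [-2, 6]
step 0: P̄ = F·P·Fᵀ + Q = [12 -6; -6 19]
step 0: y = z − H·x̄ = [-3]
step 0: S = H·P̄·Hᵀ + R = [50]
step 0: K = P̄·Hᵀ·S⁻¹ = [-12/25; 6/25]
step 0: x' = x̄ + K·y = [-14/25, 132/25]
step 0: P' = (I − K·H)·P̄ = [12/25 -6/25; -6/25 403/25]
step 1: x̄ = F·x = [32/5, -396/25]
step 1: P̄ = F·P·Fᵀ + Q = [21 -249/5; -249/5 3652/25]
step 1: y = z − H·x̄ = [69/5]
step 1: S = H·P̄·Hᵀ + R = [86]
step 1: K = P̄·Hᵀ·S⁻¹ = [-21/43; 249/215]
step 1: x' = x̄ + K·y = [-73/215, 153/1075]
step 1: P' = (I − K·H)·P̄ = [21/43 -249/215; -249/215 33034/1075]
step 2: x̄ = F·x = [883/1075, -459/1075]
step 2: P̄ = F·P·Fᵀ + Q = [42264/1075 -106572/1075; -106572/1075 298381/1075]
step 2: y = z − H·x̄ = [3916/1075]
step 2: S = H·P̄·Hᵀ + R = [171206/1075]
step 2: K = P̄·Hᵀ·S⁻¹ = [-42264/85603; 106572/85603]
step 2: x' = x̄ + K·y = [-83645/85603, 351669/85603]
step 2: P' = (I − K·H)·P̄ = [42264/85603 -106572/85603; -106572/85603 2629885/85603]

step 0: x' = [-14/25, 132/25], P' = [12/25 -6/25; -6/25 403/25]
step 1: x' = [-73/215, 153/1075], P' = [21/43 -249/215; -249/215 33034/1075]
step 2: x' = [-83645/85603, 351669/85603], P' = [42264/85603 -106572/85603; -106572/85603 2629885/85603]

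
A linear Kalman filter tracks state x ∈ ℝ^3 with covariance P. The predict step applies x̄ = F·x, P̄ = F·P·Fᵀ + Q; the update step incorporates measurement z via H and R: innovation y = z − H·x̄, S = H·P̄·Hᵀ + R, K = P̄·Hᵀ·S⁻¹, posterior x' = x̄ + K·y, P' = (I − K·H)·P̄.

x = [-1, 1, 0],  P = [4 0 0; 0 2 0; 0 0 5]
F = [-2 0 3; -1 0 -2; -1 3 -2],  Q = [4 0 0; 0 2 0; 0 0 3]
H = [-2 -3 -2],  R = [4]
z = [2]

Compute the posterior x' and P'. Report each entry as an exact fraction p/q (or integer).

x' = [356/263, -434/263, 49/263]
P' = [16895/263 -6606/263 -6966/263; -6606/263 3476/263 1474/263; -6966/263 1474/263 4873/263]

x̄ = F·x = [2, 1, 4]
P̄ = F·P·Fᵀ + Q = [65 -22 -22; -22 26 24; -22 24 45]
y = z − H·x̄ = [17]
S = H·P̄·Hᵀ + R = [526]
K = P̄·Hᵀ·S⁻¹ = [-10/263; -41/263; -59/263]
x' = x̄ + K·y = [356/263, -434/263, 49/263]
P' = (I − K·H)·P̄ = [16895/263 -6606/263 -6966/263; -6606/263 3476/263 1474/263; -6966/263 1474/263 4873/263]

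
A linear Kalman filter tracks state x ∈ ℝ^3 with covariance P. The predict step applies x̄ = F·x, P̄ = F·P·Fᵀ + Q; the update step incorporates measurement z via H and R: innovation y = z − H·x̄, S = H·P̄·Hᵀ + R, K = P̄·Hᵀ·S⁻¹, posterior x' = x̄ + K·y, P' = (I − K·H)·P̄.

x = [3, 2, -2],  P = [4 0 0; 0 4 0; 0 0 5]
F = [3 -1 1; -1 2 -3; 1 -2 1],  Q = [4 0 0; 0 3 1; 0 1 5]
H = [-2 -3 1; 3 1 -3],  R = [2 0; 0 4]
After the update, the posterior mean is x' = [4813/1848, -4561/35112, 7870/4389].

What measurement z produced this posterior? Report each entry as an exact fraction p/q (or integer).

z = [-3, 2]

x̄ = F·x = [5, 7, -3]
P̄ = F·P·Fᵀ + Q = [49 -35 25; -35 68 -34; 25 -34 30]
S = H·P̄·Hᵀ + R = [524 -318; -318 327]
K = P̄·Hᵀ·S⁻¹ = [195/616 389/924; -5711/11704 -4841/17556; 234/1463 25/4389]
x' − x̄ = [-4427/1848, -250345/35112, 21037/4389] = K·y
y = (KᵀK)⁻¹·Kᵀ·(x' − x̄) = [31, -29]
z = y + H·x̄ = [31, -29] + [-34, 31] = [-3, 2]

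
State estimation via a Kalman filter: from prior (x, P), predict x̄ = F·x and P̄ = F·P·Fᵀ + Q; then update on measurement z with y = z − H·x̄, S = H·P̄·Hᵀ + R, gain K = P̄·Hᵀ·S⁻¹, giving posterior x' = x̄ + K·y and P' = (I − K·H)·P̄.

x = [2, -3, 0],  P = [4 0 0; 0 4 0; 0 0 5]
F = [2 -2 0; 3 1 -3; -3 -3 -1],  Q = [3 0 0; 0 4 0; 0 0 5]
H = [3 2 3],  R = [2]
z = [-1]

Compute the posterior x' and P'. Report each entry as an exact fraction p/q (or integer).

x̄ = F·x = [10, 3, 3]
P̄ = F·P·Fᵀ + Q = [35 16 0; 16 89 -33; 0 -33 82]
y = z − H·x̄ = [-46]
S = H·P̄·Hᵀ + R = [1207]
K = P̄·Hᵀ·S⁻¹ = [137/1207; 127/1207; 180/1207]
x' = x̄ + K·y = [5768/1207, -2221/1207, -4659/1207]
P' = (I − K·H)·P̄ = [23476/1207 1913/1207 -24660/1207; 1913/1207 91294/1207 -62691/1207; -24660/1207 -62691/1207 66574/1207]

x' = [5768/1207, -2221/1207, -4659/1207]
P' = [23476/1207 1913/1207 -24660/1207; 1913/1207 91294/1207 -62691/1207; -24660/1207 -62691/1207 66574/1207]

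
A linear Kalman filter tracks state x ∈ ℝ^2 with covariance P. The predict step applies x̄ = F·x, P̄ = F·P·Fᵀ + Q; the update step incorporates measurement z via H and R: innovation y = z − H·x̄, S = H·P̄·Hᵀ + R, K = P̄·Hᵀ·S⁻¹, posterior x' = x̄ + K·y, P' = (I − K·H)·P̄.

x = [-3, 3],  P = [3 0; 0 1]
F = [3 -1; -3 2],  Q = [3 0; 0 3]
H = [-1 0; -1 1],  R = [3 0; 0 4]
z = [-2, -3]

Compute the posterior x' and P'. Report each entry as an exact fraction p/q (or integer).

x' = [751/359, 34/359]
P' = [1011/718 291/718; 291/718 1899/718]

x̄ = F·x = [-12, 15]
P̄ = F·P·Fᵀ + Q = [31 -29; -29 34]
y = z − H·x̄ = [-14, -30]
S = H·P̄·Hᵀ + R = [34 60; 60 127]
K = P̄·Hᵀ·S⁻¹ = [-337/718 -90/359; -97/718 201/359]
x' = x̄ + K·y = [751/359, 34/359]
P' = (I − K·H)·P̄ = [1011/718 291/718; 291/718 1899/718]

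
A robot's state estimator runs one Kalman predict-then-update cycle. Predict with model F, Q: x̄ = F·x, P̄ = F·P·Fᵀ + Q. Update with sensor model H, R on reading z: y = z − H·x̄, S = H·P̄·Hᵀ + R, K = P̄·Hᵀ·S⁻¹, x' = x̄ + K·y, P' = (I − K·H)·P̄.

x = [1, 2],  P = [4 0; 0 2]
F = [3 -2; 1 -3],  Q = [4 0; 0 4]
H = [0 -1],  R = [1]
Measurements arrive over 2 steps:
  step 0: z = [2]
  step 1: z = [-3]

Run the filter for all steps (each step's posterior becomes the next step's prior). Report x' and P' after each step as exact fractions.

step 0: x' = [5/3, -19/9], P' = [80/3 8/9; 8/9 26/27]
step 1: x' = [-103/63, 22/7], P' = [68188/945 76/35; 76/35 34/35]

step 0: x̄ = F·x = [-1, -5]
step 0: P̄ = F·P·Fᵀ + Q = [48 24; 24 26]
step 0: y = z − H·x̄ = [-3]
step 0: S = H·P̄·Hᵀ + R = [27]
step 0: K = P̄·Hᵀ·S⁻¹ = [-8/9; -26/27]
step 0: x' = x̄ + K·y = [5/3, -19/9]
step 0: P' = (I − K·H)·P̄ = [80/3 8/9; 8/9 26/27]
step 1: x̄ = F·x = [83/9, 8]
step 1: P̄ = F·P·Fᵀ + Q = [6404/27 76; 76 34]
step 1: y = z − H·x̄ = [5]
step 1: S = H·P̄·Hᵀ + R = [35]
step 1: K = P̄·Hᵀ·S⁻¹ = [-76/35; -34/35]
step 1: x' = x̄ + K·y = [-103/63, 22/7]
step 1: P' = (I − K·H)·P̄ = [68188/945 76/35; 76/35 34/35]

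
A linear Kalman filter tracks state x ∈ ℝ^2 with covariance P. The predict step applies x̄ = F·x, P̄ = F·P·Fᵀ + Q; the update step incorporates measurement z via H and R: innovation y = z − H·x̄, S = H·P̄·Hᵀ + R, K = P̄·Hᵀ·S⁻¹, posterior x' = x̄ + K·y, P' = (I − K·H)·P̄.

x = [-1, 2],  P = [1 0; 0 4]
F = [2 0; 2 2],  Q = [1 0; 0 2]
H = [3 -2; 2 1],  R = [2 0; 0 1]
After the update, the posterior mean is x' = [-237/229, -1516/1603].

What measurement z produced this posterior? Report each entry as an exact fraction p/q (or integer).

z = [-1, -3]

x̄ = F·x = [-2, 2]
P̄ = F·P·Fᵀ + Q = [5 4; 4 22]
S = H·P̄·Hᵀ + R = [87 -18; -18 59]
K = P̄·Hᵀ·S⁻¹ = [95/687 64/229; -1348/4809 678/1603]
x' − x̄ = [221/229, -4722/1603] = K·y
y = (KᵀK)⁻¹·Kᵀ·(x' − x̄) = [9, -1]
z = y + H·x̄ = [9, -1] + [-10, -2] = [-1, -3]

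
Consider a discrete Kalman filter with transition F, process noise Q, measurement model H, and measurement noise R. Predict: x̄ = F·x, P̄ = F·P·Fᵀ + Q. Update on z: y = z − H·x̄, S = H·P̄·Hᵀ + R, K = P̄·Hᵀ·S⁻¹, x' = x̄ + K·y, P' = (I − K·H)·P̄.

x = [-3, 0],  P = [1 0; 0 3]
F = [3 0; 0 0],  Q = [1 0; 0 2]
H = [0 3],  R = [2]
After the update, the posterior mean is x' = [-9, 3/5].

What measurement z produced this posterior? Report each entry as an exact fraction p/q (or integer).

x̄ = F·x = [-9, 0]
P̄ = F·P·Fᵀ + Q = [10 0; 0 2]
S = H·P̄·Hᵀ + R = [20]
K = P̄·Hᵀ·S⁻¹ = [0; 3/10]
x' − x̄ = [0, 3/5] = K·y
y = (KᵀK)⁻¹·Kᵀ·(x' − x̄) = [2]
z = y + H·x̄ = [2] + [0] = [2]

z = [2]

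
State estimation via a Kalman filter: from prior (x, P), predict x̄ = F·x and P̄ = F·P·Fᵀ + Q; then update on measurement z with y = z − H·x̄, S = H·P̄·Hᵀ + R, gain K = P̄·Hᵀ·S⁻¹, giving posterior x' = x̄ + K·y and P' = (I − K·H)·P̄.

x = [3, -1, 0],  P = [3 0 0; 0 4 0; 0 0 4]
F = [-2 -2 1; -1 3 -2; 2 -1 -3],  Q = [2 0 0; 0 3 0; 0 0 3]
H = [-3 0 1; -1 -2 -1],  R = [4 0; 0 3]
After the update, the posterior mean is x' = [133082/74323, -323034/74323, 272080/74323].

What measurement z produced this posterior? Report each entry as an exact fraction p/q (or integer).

x̄ = F·x = [-4, -6, 7]
P̄ = F·P·Fᵀ + Q = [34 -26 -16; -26 58 6; -16 6 55]
S = H·P̄·Hᵀ + R = [461 -153; -153 212]
K = P̄·Hᵀ·S⁻¹ = [-19814/74323 -2380/74323; 3120/74323 -31404/74323; 14033/74323 -7752/74323]
x' − x̄ = [430374/74323, 122904/74323, -248181/74323] = K·y
y = (KᵀK)⁻¹·Kᵀ·(x' − x̄) = [-21, -6]
z = y + H·x̄ = [-21, -6] + [19, 9] = [-2, 3]

z = [-2, 3]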